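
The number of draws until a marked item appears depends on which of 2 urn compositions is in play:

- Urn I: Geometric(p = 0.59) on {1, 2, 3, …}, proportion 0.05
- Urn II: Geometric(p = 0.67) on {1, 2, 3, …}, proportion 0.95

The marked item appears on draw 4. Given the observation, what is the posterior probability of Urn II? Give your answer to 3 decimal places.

0.918

By Bayes' theorem, P(k | x) = π_k f_k(x) / Σ_j π_j f_j(x).
Component likelihoods at x = 4:
  f_I = 0.59·(1−0.59)^3 = 0.59·0.068921 = 0.0406634
  f_II = 0.67·(1−0.67)^3 = 0.67·0.035937 = 0.0240778
Weight by the priors:
  π_I·f_I = 0.05 × 0.0406634 = 0.00203317
  π_II·f_II = 0.95 × 0.0240778 = 0.0228739
Marginal: 0.00203317 + 0.0228739 = 0.0249071
P(Urn II | the observation) ≈ 0.918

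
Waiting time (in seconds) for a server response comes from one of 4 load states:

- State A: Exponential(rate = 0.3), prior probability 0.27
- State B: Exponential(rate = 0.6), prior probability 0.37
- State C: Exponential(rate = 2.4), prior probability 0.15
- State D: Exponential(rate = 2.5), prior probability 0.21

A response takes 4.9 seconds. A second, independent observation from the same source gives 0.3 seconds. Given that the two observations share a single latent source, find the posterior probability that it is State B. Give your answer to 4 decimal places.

The responsibility of component k is π_k f_k(x) divided by Σ_j π_j f_j(x).
Since both observations come from the same component, the likelihood for component k is f_k(x₁)·f_k(x₂).
  L_A = [0.0689776] × [0.274179] = 0.0189122
  L_B = [0.0317194] × [0.501162] = 0.0158966
  L_C = [1.8746e-05] × [1.16821] = 2.18992e-05
  L_D = [1.19628e-05] × [1.18092] = 1.41271e-05
Unnormalised posteriors:
  π_A·L_A = 0.27 × 0.0189122 = 0.00510631
  π_B·L_B = 0.37 × 0.0158966 = 0.00588173
  π_C·L_C = 0.15 × 2.18992e-05 = 3.28487e-06
  π_D·L_D = 0.21 × 1.41271e-05 = 2.96668e-06
Sum: 0.00510631 + 0.00588173 + 3.28487e-06 + 2.96668e-06 = 0.0109943
P(State B | x₁, x₂) = 0.00588173 / 0.0109943 ≈ 0.5350

0.5350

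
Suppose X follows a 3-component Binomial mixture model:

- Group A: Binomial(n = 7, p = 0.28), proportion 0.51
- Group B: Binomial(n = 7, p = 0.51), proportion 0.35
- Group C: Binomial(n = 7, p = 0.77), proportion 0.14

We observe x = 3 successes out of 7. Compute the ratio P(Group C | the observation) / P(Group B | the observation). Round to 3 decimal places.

0.067

The posterior odds equal the prior odds times the likelihood ratio: (π_i/π_j)·(f_i(x)/f_j(x)).
Binomial probabilities:
  p_A = 0.206477
  p_B = 0.267647
  p_C = 0.0447148
0.00626008 / 0.0936766 ≈ 0.067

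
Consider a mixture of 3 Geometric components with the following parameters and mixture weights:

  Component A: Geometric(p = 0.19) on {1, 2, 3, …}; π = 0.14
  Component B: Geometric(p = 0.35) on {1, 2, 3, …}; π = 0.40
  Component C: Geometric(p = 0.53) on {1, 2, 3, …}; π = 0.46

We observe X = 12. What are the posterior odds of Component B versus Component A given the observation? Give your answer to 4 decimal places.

The posterior odds equal the prior odds times the likelihood ratio: (P(Z=i)/P(Z=j))·(f_i(x)/f_j(x)).
Evaluate each component's likelihood at the observed value:
  p_A = 0.19·(1−0.19)^11 = 0.19·0.0984771 = 0.0187106
  p_B = 0.35·(1−0.35)^11 = 0.35·0.00875078 = 0.00306277
  p_C = 0.53·(1−0.53)^11 = 0.53·0.000247216 = 0.000131024
Odds = (0.40/0.14) × (0.00306277/0.0187106) = 2.85714 × 0.163692 ≈ 0.4677

0.4677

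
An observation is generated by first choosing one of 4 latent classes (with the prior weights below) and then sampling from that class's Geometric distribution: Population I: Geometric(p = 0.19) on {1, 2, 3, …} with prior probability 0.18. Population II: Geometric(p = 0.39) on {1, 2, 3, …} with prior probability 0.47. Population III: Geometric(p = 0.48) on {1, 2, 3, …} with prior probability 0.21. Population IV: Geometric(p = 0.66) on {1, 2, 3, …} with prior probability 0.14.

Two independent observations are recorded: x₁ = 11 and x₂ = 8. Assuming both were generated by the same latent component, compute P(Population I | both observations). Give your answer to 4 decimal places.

0.9152

Posterior ∝ prior × likelihood, so P(k | x) ∝ w_k f_k(x); normalise over all components.
Since both observations come from the same component, the likelihood for component k is f_k(x₁)·f_k(x₂).
  L_I = [0.19·(1−0.19)^10 = 0.19·0.121577 = 0.0230996] × [0.0434659] = 0.00100404
  L_II = [0.39·(1−0.39)^10 = 0.39·0.00713343 = 0.00278204] × [0.0122567] = 3.40986e-05
  L_III = [0.48·(1−0.48)^10 = 0.48·0.00144555 = 0.000693865] × [0.00493474] = 3.42404e-06
  L_IV = [0.66·(1−0.66)^10 = 0.66·2.06438e-05 = 1.36249e-05] × [0.000346654] = 4.72313e-09
Prior × likelihood for each component:
  w_I·L_I = 0.18 × 0.00100404 = 0.000180728
  w_II·L_II = 0.47 × 3.40986e-05 = 1.60263e-05
  w_III·L_III = 0.21 × 3.42404e-06 = 7.19049e-07
  w_IV·L_IV = 0.14 × 4.72313e-09 = 6.61238e-10
Marginal: 0.000180728 + 1.60263e-05 + 7.19049e-07 + 6.61238e-10 = 0.000197474
Responsibility of Population I: 0.000180728 / 0.000197474 ≈ 0.9152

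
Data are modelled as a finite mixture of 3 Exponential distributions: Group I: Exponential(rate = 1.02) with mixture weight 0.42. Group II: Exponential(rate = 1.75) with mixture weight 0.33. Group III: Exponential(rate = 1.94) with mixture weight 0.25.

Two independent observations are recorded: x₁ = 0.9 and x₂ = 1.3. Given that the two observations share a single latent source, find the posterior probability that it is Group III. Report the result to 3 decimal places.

0.163

By Bayes' theorem, P(k | x) = w_k f_k(x) / Σ_j w_j f_j(x).
Since both observations come from the same component, the likelihood for component k is f_k(x₁)·f_k(x₂).
  L_I = [0.407303] × [0.270848] = 0.110317
  L_II = [0.362263] × [0.179895] = 0.0651692
  L_III = [0.338473] × [0.15578] = 0.0527272
Prior × likelihood for each component:
  w_I·L_I = 0.42 × 0.110317 = 0.0463333
  w_II·L_II = 0.33 × 0.0651692 = 0.0215058
  w_III·L_III = 0.25 × 0.0527272 = 0.0131818
Denominator: 0.0463333 + 0.0215058 + 0.0131818 = 0.0810209
So the posterior for Group III is 0.0131818 / 0.0810209 ≈ 0.163.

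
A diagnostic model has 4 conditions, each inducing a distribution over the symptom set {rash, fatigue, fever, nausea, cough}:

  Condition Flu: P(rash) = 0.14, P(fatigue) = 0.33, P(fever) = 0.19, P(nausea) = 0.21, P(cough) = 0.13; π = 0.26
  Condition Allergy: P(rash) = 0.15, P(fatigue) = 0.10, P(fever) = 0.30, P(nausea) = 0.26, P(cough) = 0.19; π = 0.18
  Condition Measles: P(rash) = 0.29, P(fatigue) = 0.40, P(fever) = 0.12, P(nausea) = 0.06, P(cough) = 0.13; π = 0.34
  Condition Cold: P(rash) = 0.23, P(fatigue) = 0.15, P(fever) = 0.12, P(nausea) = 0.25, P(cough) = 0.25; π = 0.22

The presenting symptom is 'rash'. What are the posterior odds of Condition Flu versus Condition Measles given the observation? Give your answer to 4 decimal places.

0.3692

The posterior odds equal the prior odds times the likelihood ratio: (w_i/w_j)·(f_i(x)/f_j(x)).
Component likelihoods at x = 'rash':
  f_Flu = P(rash | comp) = 0.14
  f_Allergy = P(rash | comp) = 0.15
  f_Measles = P(rash | comp) = 0.29
  f_Cold = P(rash | comp) = 0.23
Posterior odds = (w_Flu·f_Flu) / (w_Measles·f_Measles) = (0.26·0.14) / (0.34·0.29) = 0.0364 / 0.0986 ≈ 0.3692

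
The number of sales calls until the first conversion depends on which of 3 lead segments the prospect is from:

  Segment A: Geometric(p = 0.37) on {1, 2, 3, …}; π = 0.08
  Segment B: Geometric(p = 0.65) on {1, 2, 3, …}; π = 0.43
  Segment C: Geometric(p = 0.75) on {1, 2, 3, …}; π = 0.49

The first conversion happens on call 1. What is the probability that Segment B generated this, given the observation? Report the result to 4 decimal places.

The responsibility of component k is π_k f_k(x) divided by Σ_j π_j f_j(x).
Geometric probabilities:
  f_A = 0.37·(1−0.37)^0 = 0.37·1 = 0.37
  f_B = 0.65·(1−0.65)^0 = 0.65·1 = 0.65
  f_C = 0.75·(1−0.75)^0 = 0.75·1 = 0.75
Weight by the priors:
  π_A·f_A = 0.08 × 0.37 = 0.0296
  π_B·f_B = 0.43 × 0.65 = 0.2795
  π_C·f_C = 0.49 × 0.75 = 0.3675
Sum: 0.0296 + 0.2795 + 0.3675 = 0.6766
P(Segment B | data) ≈ 0.4131

0.4131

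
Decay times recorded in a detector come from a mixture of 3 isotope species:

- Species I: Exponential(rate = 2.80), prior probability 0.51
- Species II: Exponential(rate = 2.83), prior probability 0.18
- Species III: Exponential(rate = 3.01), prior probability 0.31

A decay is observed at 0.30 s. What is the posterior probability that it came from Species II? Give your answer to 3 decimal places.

0.180

By Bayes' theorem, P(k | x) = P(Z=k) f_k(x) / Σ_j P(Z=j) f_j(x).
Component likelihoods at x = 0.30 s:
  p_I = 2.80·e^(−2.80·0.30) = 2.80·e^(−0.8400) = 1.20879
  p_II = 2.83·e^(−2.83·0.30) = 2.83·e^(−0.8490) = 1.21079
  p_III = 3.01·e^(−3.01·0.30) = 3.01·e^(−0.9030) = 1.22011
Weight by the priors:
  P(Z=I)·p_I = 0.51 × 1.20879 = 0.616483
  P(Z=II)·p_II = 0.18 × 1.21079 = 0.217943
  P(Z=III)·p_III = 0.31 × 1.22011 = 0.378234
Marginal: 0.616483 + 0.217943 + 0.378234 = 1.21266
P(Species II | x) = 0.217943 / 1.21266 ≈ 0.180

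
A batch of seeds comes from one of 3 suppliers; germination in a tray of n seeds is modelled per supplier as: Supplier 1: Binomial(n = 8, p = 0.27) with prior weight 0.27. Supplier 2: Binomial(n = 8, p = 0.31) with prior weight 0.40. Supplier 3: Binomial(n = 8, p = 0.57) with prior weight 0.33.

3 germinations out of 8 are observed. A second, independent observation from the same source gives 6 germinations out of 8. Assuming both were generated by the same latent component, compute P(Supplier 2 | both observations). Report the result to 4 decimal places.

P(component k | x) = w_k·f_k(x) / marginal(x), where marginal(x) = Σ_j w_j·f_j(x).
Since both observations come from the same component, the likelihood for component k is f_k(x₁)·f_k(x₂).
  p_1 = [0.228504] × [0.00578078] = 0.00132093
  p_2 = [0.260927] × [0.0118311] = 0.00308706
  p_3 = [0.15246] × [0.17756] = 0.0270707
Multiply by the mixture weights:
  w_1·p_1 = 0.27 × 0.00132093 = 0.000356651
  w_2·p_2 = 0.40 × 0.00308706 = 0.00123482
  w_3·p_3 = 0.33 × 0.0270707 = 0.00893332
Normaliser: 0.000356651 + 0.00123482 + 0.00893332 = 0.0105248
Responsibility of Supplier 2: 0.00123482 / 0.0105248 ≈ 0.1173

0.1173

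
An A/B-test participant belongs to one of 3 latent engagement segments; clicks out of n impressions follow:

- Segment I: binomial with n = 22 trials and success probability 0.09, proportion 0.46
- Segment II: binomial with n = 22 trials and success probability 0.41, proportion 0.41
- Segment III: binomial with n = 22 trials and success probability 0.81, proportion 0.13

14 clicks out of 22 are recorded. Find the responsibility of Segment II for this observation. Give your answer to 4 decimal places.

Posterior ∝ prior × likelihood, so P(k | x) ∝ w_k f_k(x); normalise over all components.
Binomial probabilities:
  f_I = C(22,14)·0.09^14·0.91^8 = 319770·2.28768e-15·0.470253 = 3.44004e-10
  f_II = C(22,14)·0.41^14·0.59^8 = 319770·3.79292e-06·0.014683 = 0.0178085
  f_III = C(22,14)·0.81^14·0.19^8 = 319770·0.0523348·1.69836e-06 = 0.0284221
Weight by the priors:
  w_I·f_I = 0.46 × 3.44004e-10 = 1.58242e-10
  w_II·f_II = 0.41 × 0.0178085 = 0.00730149
  w_III·f_III = 0.13 × 0.0284221 = 0.00369488
Marginal: 1.58242e-10 + 0.00730149 + 0.00369488 = 0.0109964
P(Segment II | the observation) = 0.00730149 / 0.0109964 ≈ 0.6640

0.6640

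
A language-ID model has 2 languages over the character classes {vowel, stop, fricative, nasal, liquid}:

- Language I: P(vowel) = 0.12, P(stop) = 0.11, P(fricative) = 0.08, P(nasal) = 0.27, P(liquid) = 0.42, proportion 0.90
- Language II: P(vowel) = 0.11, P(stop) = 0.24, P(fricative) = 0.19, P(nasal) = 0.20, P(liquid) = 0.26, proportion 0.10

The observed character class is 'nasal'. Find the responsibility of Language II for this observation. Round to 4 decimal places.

0.0760

Apply Bayes' rule: the posterior for each component is proportional to its prior times its likelihood at x.
Component likelihoods at x = 'nasal':
  L_I = 0.27
  L_II = 0.2
Unnormalised posteriors:
  P(Z=I)·L_I = 0.90 × 0.27 = 0.243
  P(Z=II)·L_II = 0.10 × 0.2 = 0.02
Normaliser: 0.243 + 0.02 = 0.263
So the posterior for Language II is 0.02 / 0.263 ≈ 0.0760.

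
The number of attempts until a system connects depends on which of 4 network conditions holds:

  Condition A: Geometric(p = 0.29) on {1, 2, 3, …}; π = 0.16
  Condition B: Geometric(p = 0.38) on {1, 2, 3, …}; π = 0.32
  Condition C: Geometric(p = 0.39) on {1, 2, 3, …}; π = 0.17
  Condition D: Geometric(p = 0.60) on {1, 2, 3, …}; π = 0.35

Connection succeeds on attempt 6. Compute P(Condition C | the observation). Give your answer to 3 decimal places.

P(component k | x) = π_k·f_k(x) / marginal(x), where marginal(x) = Σ_j π_j·f_j(x).
Component likelihoods at x = 6:
  p_A = 0.0523227
  p_B = 0.034813
  p_C = 0.0329393
  p_D = 0.006144
Multiply by the mixture weights:
  π_A·p_A = 0.16 × 0.0523227 = 0.00837162
  π_B·p_B = 0.32 × 0.034813 = 0.0111402
  π_C·p_C = 0.17 × 0.0329393 = 0.00559967
  π_D·p_D = 0.35 × 0.006144 = 0.0021504
Evidence: 0.00837162 + 0.0111402 + 0.00559967 + 0.0021504 = 0.0272619
So the posterior for Condition C is 0.00559967 / 0.0272619 ≈ 0.205.

0.205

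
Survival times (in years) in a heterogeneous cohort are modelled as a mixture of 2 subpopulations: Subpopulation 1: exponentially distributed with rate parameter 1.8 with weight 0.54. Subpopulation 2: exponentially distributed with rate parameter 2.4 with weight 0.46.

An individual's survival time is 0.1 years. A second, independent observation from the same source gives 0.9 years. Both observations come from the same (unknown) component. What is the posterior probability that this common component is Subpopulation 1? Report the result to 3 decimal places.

By Bayes' theorem, P(k | x) = w_k f_k(x) / Σ_j w_j f_j(x).
Since both observations come from the same component, the likelihood for component k is f_k(x₁)·f_k(x₂).
  f_1 = [1.50349] × [0.356218] = 0.535568
  f_2 = [1.88791] × [0.27678] = 0.522535
Weight by the priors:
  w_1·f_1 = 0.54 × 0.535568 = 0.289207
  w_2·f_2 = 0.46 × 0.522535 = 0.240366
Denominator: 0.289207 + 0.240366 = 0.529573
P(Subpopulation 1 | data) ≈ 0.546

0.546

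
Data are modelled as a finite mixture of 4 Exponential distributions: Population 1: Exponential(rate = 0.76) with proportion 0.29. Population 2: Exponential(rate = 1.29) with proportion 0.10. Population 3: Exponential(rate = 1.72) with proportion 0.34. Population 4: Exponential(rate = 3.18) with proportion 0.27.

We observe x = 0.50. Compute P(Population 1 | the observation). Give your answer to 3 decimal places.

0.235

Posterior ∝ prior × likelihood, so P(k | x) ∝ π_k f_k(x); normalise over all components.
Exponential densities:
  p_1 = 0.76·e^(−0.76·0.50) = 0.76·e^(−0.3800) = 0.519735
  p_2 = 1.29·e^(−1.29·0.50) = 1.29·e^(−0.6450) = 0.676815
  p_3 = 1.72·e^(−1.72·0.50) = 1.72·e^(−0.8600) = 0.727839
  p_4 = 3.18·e^(−3.18·0.50) = 3.18·e^(−1.5900) = 0.648483
Prior × likelihood for each component:
  π_1·p_1 = 0.29 × 0.519735 = 0.150723
  π_2·p_2 = 0.10 × 0.676815 = 0.0676815
  π_3·p_3 = 0.34 × 0.727839 = 0.247465
  π_4·p_4 = 0.27 × 0.648483 = 0.175091
Sum: 0.150723 + 0.0676815 + 0.247465 + 0.175091 = 0.64096
Responsibility of Population 1: 0.150723 / 0.64096 ≈ 0.235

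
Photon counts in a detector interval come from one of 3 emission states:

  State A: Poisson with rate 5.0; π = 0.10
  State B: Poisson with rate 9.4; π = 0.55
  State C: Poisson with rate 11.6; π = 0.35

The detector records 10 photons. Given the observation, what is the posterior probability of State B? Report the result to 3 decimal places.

0.623

Apply Bayes' rule: the posterior for each component is proportional to its prior times its likelihood at x.
Component likelihoods at x = 10 photons:
  p_A = 0.0181328
  p_B = 0.122786
  p_C = 0.11143
Multiply by the mixture weights:
  P(Z=A)·p_A = 0.10 × 0.0181328 = 0.00181328
  P(Z=B)·p_B = 0.55 × 0.122786 = 0.0675321
  P(Z=C)·p_C = 0.35 × 0.11143 = 0.0390004
Sum: 0.00181328 + 0.0675321 + 0.0390004 = 0.108346
P(State B | data) = 0.0675321 / 0.108346 ≈ 0.623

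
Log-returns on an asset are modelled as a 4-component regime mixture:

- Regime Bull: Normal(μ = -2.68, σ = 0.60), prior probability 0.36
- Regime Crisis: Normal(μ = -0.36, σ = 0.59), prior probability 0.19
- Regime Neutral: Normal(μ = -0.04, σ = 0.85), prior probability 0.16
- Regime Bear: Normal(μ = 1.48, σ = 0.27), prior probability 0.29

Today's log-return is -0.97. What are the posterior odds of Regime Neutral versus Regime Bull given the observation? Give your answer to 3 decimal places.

10.009

Only the two components matter; the odds are (π_i f_i(x)) / (π_j f_j(x)).
Component likelihoods at x = -0.97:
  L_Bull = (1/(0.60·√(2π)))·exp(−(-0.97−-2.68)²/(2·0.60²)) = 0.664904·exp(-4.06125) = 0.0114546
  L_Crisis = (1/(0.59·√(2π)))·exp(−(-0.97−-0.36)²/(2·0.59²)) = 0.676173·exp(-0.53447) = 0.396223
  L_Neutral = (1/(0.85·√(2π)))·exp(−(-0.97−-0.04)²/(2·0.85²)) = 0.469344·exp(-0.59855) = 0.257956
  L_Bear = (1/(0.27·√(2π)))·exp(−(-0.97−1.48)²/(2·0.27²)) = 1.477564·exp(-41.16941) = 1.94939e-18
Odds = (0.16/0.36) × (0.257956/0.0114546) = 0.444444 × 22.5198 ≈ 10.009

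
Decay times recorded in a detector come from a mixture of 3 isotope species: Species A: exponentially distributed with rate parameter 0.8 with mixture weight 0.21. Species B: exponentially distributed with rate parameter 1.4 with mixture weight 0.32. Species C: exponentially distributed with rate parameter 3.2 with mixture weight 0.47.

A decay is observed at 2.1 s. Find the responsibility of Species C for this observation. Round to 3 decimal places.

0.032

By Bayes' theorem, P(k | x) = π_k f_k(x) / Σ_j π_j f_j(x).
Component likelihoods at x = 2.1 s:
  f_A = 0.149099
  f_B = 0.074012
  f_C = 0.00386092
Multiply by the mixture weights:
  π_A·f_A = 0.21 × 0.149099 = 0.0313108
  π_B·f_B = 0.32 × 0.074012 = 0.0236838
  π_C·f_C = 0.47 × 0.00386092 = 0.00181463
Marginal: 0.0313108 + 0.0236838 + 0.00181463 = 0.0568093
Responsibility of Species C: 0.00181463 / 0.0568093 ≈ 0.032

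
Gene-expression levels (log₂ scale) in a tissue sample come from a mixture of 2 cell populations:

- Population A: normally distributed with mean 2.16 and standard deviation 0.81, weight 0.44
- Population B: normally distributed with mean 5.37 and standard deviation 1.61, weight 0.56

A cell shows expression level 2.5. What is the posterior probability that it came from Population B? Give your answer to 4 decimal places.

0.1249

Apply Bayes' rule: the posterior for each component is proportional to its prior times its likelihood at x.
Evaluate each component's likelihood at the observed value:
  p_A = 0.450988
  p_B = 0.0505891
Unnormalised posteriors:
  w_A·p_A = 0.44 × 0.450988 = 0.198435
  w_B·p_B = 0.56 × 0.0505891 = 0.0283299
Denominator: 0.198435 + 0.0283299 = 0.226765
P(Population B | the observation) ≈ 0.1249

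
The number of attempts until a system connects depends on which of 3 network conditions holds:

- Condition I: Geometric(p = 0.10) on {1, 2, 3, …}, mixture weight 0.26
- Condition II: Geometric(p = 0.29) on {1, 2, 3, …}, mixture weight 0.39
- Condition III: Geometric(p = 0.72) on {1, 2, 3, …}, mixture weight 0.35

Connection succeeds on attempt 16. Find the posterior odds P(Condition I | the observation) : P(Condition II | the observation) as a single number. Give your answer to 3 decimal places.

Posterior odds = (π_i f_i(x)) / (π_j f_j(x)); the normalising sum cancels.
Geometric probabilities:
  L_I = 0.10·(1−0.10)^15 = 0.10·0.205891 = 0.0205891
  L_II = 0.29·(1−0.29)^15 = 0.29·0.00587321 = 0.00170323
  L_III = 0.72·(1−0.72)^15 = 0.72·5.09766e-09 = 3.67031e-09
0.00535317 / 0.00066426 ≈ 8.059

8.059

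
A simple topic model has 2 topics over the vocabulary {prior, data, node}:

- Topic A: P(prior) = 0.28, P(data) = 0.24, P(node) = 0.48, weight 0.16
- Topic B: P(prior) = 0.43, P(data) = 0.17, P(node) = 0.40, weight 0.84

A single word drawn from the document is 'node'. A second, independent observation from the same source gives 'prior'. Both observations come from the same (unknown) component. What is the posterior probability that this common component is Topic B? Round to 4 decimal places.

0.8704

Apply Bayes' rule: the posterior for each component is proportional to its prior times its likelihood at x.
Since both observations come from the same component, the likelihood for component k is f_k(x₁)·f_k(x₂).
  L_A = [P(node | comp) = 0.48] × [0.28] = 0.1344
  L_B = [P(node | comp) = 0.40] × [0.43] = 0.172
Unnormalised posteriors:
  P(Z=A)·L_A = 0.16 × 0.1344 = 0.021504
  P(Z=B)·L_B = 0.84 × 0.172 = 0.14448
Normaliser: 0.021504 + 0.14448 = 0.165984
P(Topic B | data) = 0.14448 / 0.165984 ≈ 0.8704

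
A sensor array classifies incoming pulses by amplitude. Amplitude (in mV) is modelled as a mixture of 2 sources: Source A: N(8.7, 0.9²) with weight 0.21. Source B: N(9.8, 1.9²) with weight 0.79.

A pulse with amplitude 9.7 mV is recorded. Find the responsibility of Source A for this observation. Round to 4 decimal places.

0.2326

P(component k | x) = w_k·f_k(x) / marginal(x), where marginal(x) = Σ_j w_j·f_j(x).
Normal densities:
  f_A = (1/(0.9·√(2π)))·exp(−(9.7−8.7)²/(2·0.9²)) = 0.443269·exp(-0.61728) = 0.239103
  f_B = (1/(1.9·√(2π)))·exp(−(9.7−9.8)²/(2·1.9²)) = 0.209970·exp(-0.00139) = 0.209679
Unnormalised posteriors:
  w_A·f_A = 0.21 × 0.239103 = 0.0502116
  w_B·f_B = 0.79 × 0.209679 = 0.165646
Evidence: 0.0502116 + 0.165646 = 0.215858
So the posterior for Source A is 0.0502116 / 0.215858 ≈ 0.2326.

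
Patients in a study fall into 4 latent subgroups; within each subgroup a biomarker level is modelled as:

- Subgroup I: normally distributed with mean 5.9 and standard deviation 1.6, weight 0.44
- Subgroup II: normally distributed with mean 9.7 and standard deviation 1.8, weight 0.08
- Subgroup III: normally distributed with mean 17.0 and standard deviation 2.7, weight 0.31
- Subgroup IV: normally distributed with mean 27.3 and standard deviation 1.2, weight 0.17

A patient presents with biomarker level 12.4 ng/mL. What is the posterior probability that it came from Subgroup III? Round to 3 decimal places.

0.650

Posterior ∝ prior × likelihood, so P(k | x) ∝ P(Z=k) f_k(x); normalise over all components.
Evaluate each component's likelihood at the observed value:
  L_I = 6.50148e-05
  L_II = 0.0719542
  L_III = 0.0346141
  L_IV = 1.10498e-34
Prior × likelihood for each component:
  P(Z=I)·L_I = 0.44 × 6.50148e-05 = 2.86065e-05
  P(Z=II)·L_II = 0.08 × 0.0719542 = 0.00575634
  P(Z=III)·L_III = 0.31 × 0.0346141 = 0.0107304
  P(Z=IV)·L_IV = 0.17 × 1.10498e-34 = 1.87847e-35
Sum: 2.86065e-05 + 0.00575634 + 0.0107304 + 1.87847e-35 = 0.0165153
Responsibility of Subgroup III: 0.0107304 / 0.0165153 ≈ 0.650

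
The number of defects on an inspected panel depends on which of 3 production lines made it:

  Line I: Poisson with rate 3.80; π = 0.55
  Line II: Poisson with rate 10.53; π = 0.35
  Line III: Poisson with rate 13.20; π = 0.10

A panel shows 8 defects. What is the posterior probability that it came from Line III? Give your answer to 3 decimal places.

0.080

Apply Bayes' rule: the posterior for each component is proportional to its prior times its likelihood at x.
Poisson probabilities:
  p_I = e^(−3.80)·3.80^8/8! = 0.0241229
  p_II = e^(−10.53)·10.53^8/8! = 0.100181
  p_III = e^(−13.20)·13.20^8/8! = 0.0423042
Prior × likelihood for each component:
  π_I·p_I = 0.55 × 0.0241229 = 0.0132676
  π_II·p_II = 0.35 × 0.100181 = 0.0350634
  π_III·p_III = 0.10 × 0.0423042 = 0.00423042
Normaliser: 0.0132676 + 0.0350634 + 0.00423042 = 0.0525614
P(Line III | 8 defects) ≈ 0.080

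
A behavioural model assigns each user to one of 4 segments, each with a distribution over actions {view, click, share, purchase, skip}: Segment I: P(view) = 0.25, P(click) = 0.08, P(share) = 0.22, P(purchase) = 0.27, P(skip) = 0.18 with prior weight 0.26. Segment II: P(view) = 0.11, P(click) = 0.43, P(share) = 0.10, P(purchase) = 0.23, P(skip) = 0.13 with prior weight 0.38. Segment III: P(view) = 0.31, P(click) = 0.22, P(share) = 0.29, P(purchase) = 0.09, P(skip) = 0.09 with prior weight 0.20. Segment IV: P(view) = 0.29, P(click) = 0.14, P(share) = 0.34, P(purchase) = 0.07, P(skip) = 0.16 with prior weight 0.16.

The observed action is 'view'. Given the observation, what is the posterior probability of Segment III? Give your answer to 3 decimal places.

Posterior ∝ prior × likelihood, so P(k | x) ∝ w_k f_k(x); normalise over all components.
Categorical probabilities:
  p_I = 0.25
  p_II = 0.11
  p_III = 0.31
  p_IV = 0.29
Multiply by the mixture weights:
  w_I·p_I = 0.26 × 0.25 = 0.065
  w_II·p_II = 0.38 × 0.11 = 0.0418
  w_III·p_III = 0.20 × 0.31 = 0.062
  w_IV·p_IV = 0.16 × 0.29 = 0.0464
Denominator: 0.065 + 0.0418 + 0.062 + 0.0464 = 0.2152
Responsibility of Segment III: 0.062 / 0.2152 ≈ 0.288

0.288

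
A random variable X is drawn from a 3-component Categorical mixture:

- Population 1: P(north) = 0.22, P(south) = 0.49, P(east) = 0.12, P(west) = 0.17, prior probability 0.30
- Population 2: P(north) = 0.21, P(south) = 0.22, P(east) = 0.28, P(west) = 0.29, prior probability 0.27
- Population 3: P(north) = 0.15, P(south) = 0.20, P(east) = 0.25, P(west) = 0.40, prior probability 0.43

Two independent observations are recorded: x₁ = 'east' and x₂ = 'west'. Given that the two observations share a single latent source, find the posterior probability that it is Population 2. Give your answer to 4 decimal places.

Posterior ∝ prior × likelihood, so P(k | x) ∝ π_k f_k(x); normalise over all components.
Since both observations come from the same component, the likelihood for component k is f_k(x₁)·f_k(x₂).
  p_1 = [0.12] × [0.17] = 0.0204
  p_2 = [0.28] × [0.29] = 0.0812
  p_3 = [0.25] × [0.4] = 0.1
Unnormalised posteriors:
  π_1·p_1 = 0.30 × 0.0204 = 0.00612
  π_2·p_2 = 0.27 × 0.0812 = 0.021924
  π_3·p_3 = 0.43 × 0.1 = 0.043
Marginal: 0.00612 + 0.021924 + 0.043 = 0.071044
P(Population 2 | x) ≈ 0.3086

0.3086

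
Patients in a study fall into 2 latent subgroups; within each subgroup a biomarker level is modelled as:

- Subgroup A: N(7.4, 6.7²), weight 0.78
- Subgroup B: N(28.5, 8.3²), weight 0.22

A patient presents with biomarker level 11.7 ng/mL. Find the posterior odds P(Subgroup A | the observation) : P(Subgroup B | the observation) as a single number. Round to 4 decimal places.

The posterior odds equal the prior odds times the likelihood ratio: (π_i/π_j)·(f_i(x)/f_j(x)).
Normal densities:
  L_A = 0.0484611
  L_B = 0.00619708
Odds = (0.78/0.22) × (0.0484611/0.00619708) = 3.54545 × 7.81999 ≈ 27.7254

27.7254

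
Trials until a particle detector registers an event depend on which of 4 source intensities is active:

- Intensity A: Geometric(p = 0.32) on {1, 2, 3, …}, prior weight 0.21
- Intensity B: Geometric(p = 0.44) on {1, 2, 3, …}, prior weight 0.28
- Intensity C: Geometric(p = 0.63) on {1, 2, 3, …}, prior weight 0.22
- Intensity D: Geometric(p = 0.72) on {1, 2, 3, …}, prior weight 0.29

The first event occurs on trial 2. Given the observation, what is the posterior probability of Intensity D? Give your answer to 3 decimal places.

0.260

P(component k | x) = w_k·f_k(x) / marginal(x), where marginal(x) = Σ_j w_j·f_j(x).
Component likelihoods at x = 2:
  p_A = 0.2176
  p_B = 0.2464
  p_C = 0.2331
  p_D = 0.2016
Prior × likelihood for each component:
  w_A·p_A = 0.21 × 0.2176 = 0.045696
  w_B·p_B = 0.28 × 0.2464 = 0.068992
  w_C·p_C = 0.22 × 0.2331 = 0.051282
  w_D·p_D = 0.29 × 0.2016 = 0.058464
Sum: 0.045696 + 0.068992 + 0.051282 + 0.058464 = 0.224434
Responsibility of Intensity D: 0.058464 / 0.224434 ≈ 0.260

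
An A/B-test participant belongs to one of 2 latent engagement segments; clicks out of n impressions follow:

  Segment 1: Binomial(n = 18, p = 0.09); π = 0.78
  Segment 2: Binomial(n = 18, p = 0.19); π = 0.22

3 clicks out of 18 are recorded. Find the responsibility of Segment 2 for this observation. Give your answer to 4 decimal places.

0.3164

By Bayes' theorem, P(k | x) = π_k f_k(x) / Σ_j π_j f_j(x).
Component likelihoods at x = 3 clicks out of 18:
  p_1 = C(18,3)·0.09^3·0.91^15 = 816·0.000729·0.243008 = 0.144557
  p_2 = C(18,3)·0.19^3·0.81^15 = 816·0.006859·0.0423912 = 0.237261
Multiply by the mixture weights:
  π_1·p_1 = 0.78 × 0.144557 = 0.112754
  π_2·p_2 = 0.22 × 0.237261 = 0.0521974
Marginal: 0.112754 + 0.0521974 = 0.164952
P(Segment 2 | x) ≈ 0.3164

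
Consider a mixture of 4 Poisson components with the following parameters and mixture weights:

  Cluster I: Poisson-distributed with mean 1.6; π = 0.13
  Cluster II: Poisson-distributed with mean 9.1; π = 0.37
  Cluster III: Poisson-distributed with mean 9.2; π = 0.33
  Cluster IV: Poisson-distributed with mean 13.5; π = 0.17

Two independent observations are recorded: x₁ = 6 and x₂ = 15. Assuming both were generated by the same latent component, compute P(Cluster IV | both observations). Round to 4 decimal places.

P(component k | x) = π_k·f_k(x) / marginal(x), where marginal(x) = Σ_j π_j·f_j(x).
Since both observations come from the same component, the likelihood for component k is f_k(x₁)·f_k(x₂).
  p_I = [e^(−1.6)·1.6^6/6! = 0.00470453] × [1.78004e-10] = 8.37424e-13
  p_II = [e^(−9.1)·9.1^6/6! = 0.0880716] × [0.0207511] = 0.00182758
  p_III = [e^(−9.2)·9.2^6/6! = 0.0850913] × [0.0221212] = 0.00188232
  p_IV = [e^(−13.5)·13.5^6/6! = 0.0115264] × [0.0945217] = 0.0010895
Multiply by the mixture weights:
  π_I·p_I = 0.13 × 8.37424e-13 = 1.08865e-13
  π_II·p_II = 0.37 × 0.00182758 = 0.000676206
  π_III·p_III = 0.33 × 0.00188232 = 0.000621166
  π_IV·p_IV = 0.17 × 0.0010895 = 0.000185214
Denominator: 1.08865e-13 + 0.000676206 + 0.000621166 + 0.000185214 = 0.00148259
So the posterior for Cluster IV is 0.000185214 / 0.00148259 ≈ 0.1249.

0.1249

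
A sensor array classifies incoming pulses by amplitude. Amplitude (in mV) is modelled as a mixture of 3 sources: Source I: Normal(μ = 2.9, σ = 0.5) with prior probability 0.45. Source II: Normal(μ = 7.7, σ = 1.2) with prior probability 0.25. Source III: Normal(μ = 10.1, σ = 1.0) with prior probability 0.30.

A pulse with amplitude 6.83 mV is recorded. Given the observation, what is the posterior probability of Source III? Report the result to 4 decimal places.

P(component k | x) = π_k·f_k(x) / marginal(x), where marginal(x) = Σ_j π_j·f_j(x).
Normal densities:
  f_I = 3.06669e-14
  f_II = 0.255618
  f_III = 0.00190097
Weight by the priors:
  π_I·f_I = 0.45 × 3.06669e-14 = 1.38001e-14
  π_II·f_II = 0.25 × 0.255618 = 0.0639044
  π_III·f_III = 0.30 × 0.00190097 = 0.000570292
Denominator: 1.38001e-14 + 0.0639044 + 0.000570292 = 0.0644747
P(Source III | the observation) = 0.000570292 / 0.0644747 ≈ 0.0088

0.0088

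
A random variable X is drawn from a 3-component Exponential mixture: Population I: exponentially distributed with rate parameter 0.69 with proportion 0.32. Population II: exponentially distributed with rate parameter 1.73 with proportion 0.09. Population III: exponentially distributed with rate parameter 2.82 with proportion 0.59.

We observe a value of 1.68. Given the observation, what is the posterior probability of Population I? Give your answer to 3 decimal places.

The responsibility of component k is π_k f_k(x) divided by Σ_j π_j f_j(x).
Exponential densities:
  L_I = 0.216479
  L_II = 0.0945829
  L_III = 0.0247022
Unnormalised posteriors:
  π_I·L_I = 0.32 × 0.216479 = 0.0692731
  π_II·L_II = 0.09 × 0.0945829 = 0.00851246
  π_III·L_III = 0.59 × 0.0247022 = 0.0145743
Denominator: 0.0692731 + 0.00851246 + 0.0145743 = 0.0923599
Responsibility of Population I: 0.0692731 / 0.0923599 ≈ 0.750

0.750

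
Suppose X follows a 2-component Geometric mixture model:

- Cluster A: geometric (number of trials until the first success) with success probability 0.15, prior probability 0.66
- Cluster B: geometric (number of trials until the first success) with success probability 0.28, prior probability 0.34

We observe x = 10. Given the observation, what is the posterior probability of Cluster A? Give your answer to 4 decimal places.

0.8224

P(component k | x) = π_k·f_k(x) / marginal(x), where marginal(x) = Σ_j π_j·f_j(x).
Geometric probabilities:
  p_A = 0.0347425
  p_B = 0.0145596
Prior × likelihood for each component:
  π_A·p_A = 0.66 × 0.0347425 = 0.0229301
  π_B·p_B = 0.34 × 0.0145596 = 0.00495028
Denominator: 0.0229301 + 0.00495028 = 0.0278804
P(Cluster A | x) ≈ 0.8224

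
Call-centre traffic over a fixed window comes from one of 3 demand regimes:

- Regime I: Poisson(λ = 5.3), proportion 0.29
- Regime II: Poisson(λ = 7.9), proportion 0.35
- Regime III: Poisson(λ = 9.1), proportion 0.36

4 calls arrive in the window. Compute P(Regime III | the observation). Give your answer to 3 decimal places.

Apply Bayes' rule: the posterior for each component is proportional to its prior times its likelihood at x.
Poisson probabilities:
  L_I = 0.164109
  L_II = 0.0601687
  L_III = 0.0319062
Prior × likelihood for each component:
  P(Z=I)·L_I = 0.29 × 0.164109 = 0.0475915
  P(Z=II)·L_II = 0.35 × 0.0601687 = 0.021059
  P(Z=III)·L_III = 0.36 × 0.0319062 = 0.0114862
Marginal: 0.0475915 + 0.021059 + 0.0114862 = 0.0801368
So the posterior for Regime III is 0.0114862 / 0.0801368 ≈ 0.143.

0.143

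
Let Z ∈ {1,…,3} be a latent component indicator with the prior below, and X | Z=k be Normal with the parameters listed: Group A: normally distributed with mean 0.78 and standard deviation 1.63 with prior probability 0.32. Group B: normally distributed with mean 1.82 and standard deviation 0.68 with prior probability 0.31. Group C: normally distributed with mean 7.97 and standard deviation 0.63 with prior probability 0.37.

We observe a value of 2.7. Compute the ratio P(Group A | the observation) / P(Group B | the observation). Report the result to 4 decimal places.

0.4971

The posterior odds equal the prior odds times the likelihood ratio: (w_i/w_j)·(f_i(x)/f_j(x)).
Normal densities:
  L_A = (1/(1.63·√(2π)))·exp(−(2.7−0.78)²/(2·1.63²)) = 0.244750·exp(-0.69374) = 0.122302
  L_B = (1/(0.68·√(2π)))·exp(−(2.7−1.82)²/(2·0.68²)) = 0.586680·exp(-0.83737) = 0.253943
  L_C = (1/(0.63·√(2π)))·exp(−(2.7−7.97)²/(2·0.63²)) = 0.633242·exp(-34.98728) = 4.04379e-16
Posterior odds = (w_A·L_A) / (w_B·L_B) = (0.32·0.122302) / (0.31·0.253943) = 0.0391367 / 0.0787223 ≈ 0.4971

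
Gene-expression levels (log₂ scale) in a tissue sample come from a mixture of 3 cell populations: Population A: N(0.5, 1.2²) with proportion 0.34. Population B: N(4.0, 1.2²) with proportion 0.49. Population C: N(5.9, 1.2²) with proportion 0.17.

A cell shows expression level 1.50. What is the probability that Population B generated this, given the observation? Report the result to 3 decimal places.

0.189

The responsibility of component k is π_k f_k(x) divided by Σ_j π_j f_j(x).
Component likelihoods at x = 1.50:
  p_A = 0.234927
  p_B = 0.0379533
  p_C = 0.000400226
Multiply by the mixture weights:
  π_A·p_A = 0.34 × 0.234927 = 0.079875
  π_B·p_B = 0.49 × 0.0379533 = 0.0185971
  π_C·p_C = 0.17 × 0.000400226 = 6.80383e-05
Evidence: 0.079875 + 0.0185971 + 6.80383e-05 = 0.0985402
So the posterior for Population B is 0.0185971 / 0.0985402 ≈ 0.189.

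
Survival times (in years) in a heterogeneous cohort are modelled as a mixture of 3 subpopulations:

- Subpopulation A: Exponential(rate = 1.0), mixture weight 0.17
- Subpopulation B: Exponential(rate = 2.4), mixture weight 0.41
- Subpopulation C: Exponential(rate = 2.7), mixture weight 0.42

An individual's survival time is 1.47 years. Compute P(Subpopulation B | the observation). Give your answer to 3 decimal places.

Posterior ∝ prior × likelihood, so P(k | x) ∝ π_k f_k(x); normalise over all components.
Evaluate each component's likelihood at the observed value:
  p_A = 1.0·e^(−1.0·1.47) = 1.0·e^(−1.4700) = 0.229925
  p_B = 2.4·e^(−2.4·1.47) = 2.4·e^(−3.5280) = 0.0704726
  p_C = 2.7·e^(−2.7·1.47) = 2.7·e^(−3.9690) = 0.0510093
Unnormalised posteriors:
  π_A·p_A = 0.17 × 0.229925 = 0.0390873
  π_B·p_B = 0.41 × 0.0704726 = 0.0288938
  π_C·p_C = 0.42 × 0.0510093 = 0.0214239
Marginal: 0.0390873 + 0.0288938 + 0.0214239 = 0.089405
So the posterior for Subpopulation B is 0.0288938 / 0.089405 ≈ 0.323.

0.323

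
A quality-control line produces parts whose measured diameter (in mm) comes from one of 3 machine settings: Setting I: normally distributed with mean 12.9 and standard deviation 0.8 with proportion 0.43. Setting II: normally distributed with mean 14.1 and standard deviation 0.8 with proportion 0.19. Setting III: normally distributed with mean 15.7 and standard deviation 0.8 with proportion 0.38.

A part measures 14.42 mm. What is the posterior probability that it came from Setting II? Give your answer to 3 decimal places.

Posterior ∝ prior × likelihood, so P(k | x) ∝ π_k f_k(x); normalise over all components.
Normal densities:
  L_I = 0.0820198
  L_II = 0.460338
  L_III = 0.138651
Unnormalised posteriors:
  π_I·L_I = 0.43 × 0.0820198 = 0.0352685
  π_II·L_II = 0.19 × 0.460338 = 0.0874642
  π_III·L_III = 0.38 × 0.138651 = 0.0526874
Normaliser: 0.0352685 + 0.0874642 + 0.0526874 = 0.17542
Responsibility of Setting II: 0.0874642 / 0.17542 ≈ 0.499

0.499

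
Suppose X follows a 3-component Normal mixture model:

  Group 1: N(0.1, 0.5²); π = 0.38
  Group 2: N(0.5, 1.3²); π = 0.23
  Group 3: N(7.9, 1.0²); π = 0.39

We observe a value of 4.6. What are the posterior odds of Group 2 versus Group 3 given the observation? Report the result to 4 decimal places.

Only the two components matter; the odds are (w_i f_i(x)) / (w_j f_j(x)).
Evaluate each component's likelihood at the observed value:
  L_1 = 2.05595e-18
  L_2 = 0.00212353
  L_3 = 0.00172257
Odds = (0.23/0.39) × (0.00212353/0.00172257) = 0.589744 × 1.23277 ≈ 0.7270

0.7270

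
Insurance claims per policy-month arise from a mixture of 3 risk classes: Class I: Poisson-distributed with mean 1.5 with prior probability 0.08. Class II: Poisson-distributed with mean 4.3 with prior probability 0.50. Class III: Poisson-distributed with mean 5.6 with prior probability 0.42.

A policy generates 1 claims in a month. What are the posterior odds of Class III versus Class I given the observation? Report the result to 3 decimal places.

Posterior odds = (π_i f_i(x)) / (π_j f_j(x)); the normalising sum cancels.
Poisson probabilities:
  f_I = e^(−1.5)·1.5^1/1! = 0.334695
  f_II = e^(−4.3)·4.3^1/1! = 0.0583448
  f_III = e^(−5.6)·5.6^1/1! = 0.020708
Posterior odds = (π_III·f_III) / (π_I·f_I) = (0.42·0.020708) / (0.08·0.334695) = 0.00869738 / 0.0267756 ≈ 0.325

0.325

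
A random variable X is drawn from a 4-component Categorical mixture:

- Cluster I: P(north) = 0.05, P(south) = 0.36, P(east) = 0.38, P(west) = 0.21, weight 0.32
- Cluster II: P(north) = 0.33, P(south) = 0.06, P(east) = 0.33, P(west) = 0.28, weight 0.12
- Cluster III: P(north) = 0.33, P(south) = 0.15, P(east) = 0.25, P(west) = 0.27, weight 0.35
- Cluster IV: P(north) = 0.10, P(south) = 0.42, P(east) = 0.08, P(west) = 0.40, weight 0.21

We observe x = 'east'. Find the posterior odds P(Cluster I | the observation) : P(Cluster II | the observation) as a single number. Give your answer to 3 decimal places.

Since P(k|x) ∝ P(Z=k) f_k(x), the posterior odds are P(Z=i) f_i(x) / (P(Z=j) f_j(x)).
Evaluate each component's likelihood at the observed value:
  p_I = 0.38
  p_II = 0.33
  p_III = 0.25
  p_IV = 0.08
Posterior odds = (P(Z=I)·p_I) / (P(Z=II)·p_II) = (0.32·0.38) / (0.12·0.33) = 0.1216 / 0.0396 ≈ 3.071

3.071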